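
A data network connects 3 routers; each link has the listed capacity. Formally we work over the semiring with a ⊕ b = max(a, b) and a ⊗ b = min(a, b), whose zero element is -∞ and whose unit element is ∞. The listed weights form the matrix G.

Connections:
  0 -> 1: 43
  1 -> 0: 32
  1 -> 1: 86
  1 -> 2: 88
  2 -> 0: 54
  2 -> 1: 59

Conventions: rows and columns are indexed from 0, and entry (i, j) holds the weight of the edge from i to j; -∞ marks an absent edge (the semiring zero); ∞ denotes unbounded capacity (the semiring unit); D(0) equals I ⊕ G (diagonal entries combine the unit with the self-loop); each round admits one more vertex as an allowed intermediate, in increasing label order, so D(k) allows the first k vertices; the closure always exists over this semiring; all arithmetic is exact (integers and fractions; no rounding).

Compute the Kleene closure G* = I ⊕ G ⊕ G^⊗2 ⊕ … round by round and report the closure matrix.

D(0):
  [∞, 43, -∞]
  [32, ∞, 88]
  [54, 59, ∞]
D(1):
  [∞, 43, -∞]
  [32, ∞, 88]
  [54, 59, ∞]
D(2):
  [∞, 43, 43]
  [32, ∞, 88]
  [54, 59, ∞]
D(3):
  [∞, 43, 43]
  [54, ∞, 88]
  [54, 59, ∞]
Answer: G* = [[∞, 43, 43], [54, ∞, 88], [54, 59, ∞]]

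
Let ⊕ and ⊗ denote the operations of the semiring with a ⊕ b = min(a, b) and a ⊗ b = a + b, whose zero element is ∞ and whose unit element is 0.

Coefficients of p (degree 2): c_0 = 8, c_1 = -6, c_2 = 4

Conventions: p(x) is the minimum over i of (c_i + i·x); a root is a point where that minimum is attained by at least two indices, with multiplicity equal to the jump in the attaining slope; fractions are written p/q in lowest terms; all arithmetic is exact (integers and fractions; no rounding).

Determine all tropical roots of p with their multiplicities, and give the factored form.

hull edge (i=0, c=8) to (i=1, c=-6): slope -14, span 1
hull edge (i=1, c=-6) to (i=2, c=4): slope 10, span 1
Factored form: p(x) = 4 ⊗ (x ⊕ (-10)) ⊗ (x ⊕ 14)
Answer: roots = -10 (mult 1), 14 (mult 1)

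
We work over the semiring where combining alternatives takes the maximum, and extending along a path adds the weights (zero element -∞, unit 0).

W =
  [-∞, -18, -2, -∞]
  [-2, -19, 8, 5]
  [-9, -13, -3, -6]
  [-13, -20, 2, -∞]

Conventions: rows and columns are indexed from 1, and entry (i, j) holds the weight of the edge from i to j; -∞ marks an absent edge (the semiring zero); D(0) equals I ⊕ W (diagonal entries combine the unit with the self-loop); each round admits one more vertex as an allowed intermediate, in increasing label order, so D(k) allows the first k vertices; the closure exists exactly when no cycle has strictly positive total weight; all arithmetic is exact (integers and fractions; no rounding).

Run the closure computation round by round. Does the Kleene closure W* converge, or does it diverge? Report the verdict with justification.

D(0):
  [0, -18, -2, -∞]
  [-2, 0, 8, 5]
  [-9, -13, 0, -6]
  [-13, -20, 2, 0]
D(1):
  [0, -18, -2, -∞]
  [-2, 0, 8, 5]
  [-9, -13, 0, -6]
  [-13, -20, 2, 0]
D(2):
  [0, -18, -2, -13]
  [-2, 0, 8, 5]
  [-9, -13, 0, -6]
  [-13, -20, 2, 0]
D(3):
  [0, -15, -2, -8]
  [-1, 0, 8, 5]
  [-9, -13, 0, -6]
  [-7, -11, 2, 0]
D(4):
  [0, -15, -2, -8]
  [-1, 0, 8, 5]
  [-9, -13, 0, -6]
  [-7, -11, 2, 0]
Key observation: every diagonal entry stays at the unit through all rounds, so no improving cycle exists.
Answer: CONVERGES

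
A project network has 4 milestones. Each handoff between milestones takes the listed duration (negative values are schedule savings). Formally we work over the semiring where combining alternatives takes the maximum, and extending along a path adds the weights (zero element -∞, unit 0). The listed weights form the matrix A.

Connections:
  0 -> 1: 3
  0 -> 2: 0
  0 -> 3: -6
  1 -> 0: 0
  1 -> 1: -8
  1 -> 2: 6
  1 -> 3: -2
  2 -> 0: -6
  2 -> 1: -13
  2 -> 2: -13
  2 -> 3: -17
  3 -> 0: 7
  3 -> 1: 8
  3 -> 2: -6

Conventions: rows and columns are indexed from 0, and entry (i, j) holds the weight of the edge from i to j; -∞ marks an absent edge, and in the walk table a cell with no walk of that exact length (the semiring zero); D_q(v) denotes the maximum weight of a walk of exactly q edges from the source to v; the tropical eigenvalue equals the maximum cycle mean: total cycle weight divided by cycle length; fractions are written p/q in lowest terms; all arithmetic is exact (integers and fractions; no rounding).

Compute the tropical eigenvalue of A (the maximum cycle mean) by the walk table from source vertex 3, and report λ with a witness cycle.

q=0: [-∞, -∞, -∞, 0]
q=1: [7, 8, -6, -∞]
q=2: [8, 10, 14, 6]
q=3: [13, 14, 16, 8]
q=4: [15, 16, 20, 12]
Optimal cycle mean attained by: cycle 1->3->1, total (-2) + 8, length 2.
Answer: λ = 3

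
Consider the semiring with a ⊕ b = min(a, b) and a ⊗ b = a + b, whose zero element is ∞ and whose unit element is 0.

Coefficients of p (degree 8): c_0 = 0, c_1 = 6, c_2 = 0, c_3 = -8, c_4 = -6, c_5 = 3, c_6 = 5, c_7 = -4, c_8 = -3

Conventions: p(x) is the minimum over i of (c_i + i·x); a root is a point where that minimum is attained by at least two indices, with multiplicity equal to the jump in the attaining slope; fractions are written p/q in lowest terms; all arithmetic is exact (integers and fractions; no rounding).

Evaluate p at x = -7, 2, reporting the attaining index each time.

p(-7) = min(0+0·(-7)=0, 6+1·(-7)=-1, 0+2·(-7)=-14, -8+3·(-7)=-29, -6+4·(-7)=-34, 3+5·(-7)=-32, 5+6·(-7)=-37, -4+7·(-7)=-53, -3+8·(-7)=-59) = -59 (attained by i=8)
p(2) = min(0+0·2=0, 6+1·2=8, 0+2·2=4, -8+3·2=-2, -6+4·2=2, 3+5·2=13, 5+6·2=17, -4+7·2=10, -3+8·2=13) = -2 (attained by i=3)
Answer: p(-7) = -59; p(2) = -2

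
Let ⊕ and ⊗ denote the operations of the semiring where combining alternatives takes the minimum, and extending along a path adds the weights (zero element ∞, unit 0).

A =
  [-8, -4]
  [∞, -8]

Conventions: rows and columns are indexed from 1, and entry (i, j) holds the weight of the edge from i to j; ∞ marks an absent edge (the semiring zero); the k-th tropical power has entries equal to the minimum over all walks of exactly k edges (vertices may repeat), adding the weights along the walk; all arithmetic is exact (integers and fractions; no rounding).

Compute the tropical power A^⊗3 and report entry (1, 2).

A^⊗2:
  [-16, -12]
  [∞, -16]
A^⊗3:
  [-24, -20]
  [∞, -24]
Key observation: the optimum is the walk 1->1->1->2, with weight (-8) + (-8) + (-4) = -20.
Optimal value attained by: walk 1->1->1->2.
Answer: (A^⊗3)[1][2] = -20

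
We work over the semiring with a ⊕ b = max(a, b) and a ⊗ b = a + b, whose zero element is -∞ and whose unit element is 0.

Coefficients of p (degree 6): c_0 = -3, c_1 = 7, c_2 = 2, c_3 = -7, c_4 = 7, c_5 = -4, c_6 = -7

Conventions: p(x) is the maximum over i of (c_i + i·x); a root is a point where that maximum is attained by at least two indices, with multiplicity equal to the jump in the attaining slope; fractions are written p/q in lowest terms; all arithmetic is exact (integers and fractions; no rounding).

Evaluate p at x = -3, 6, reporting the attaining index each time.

p(-3) = max(-3+0·(-3)=-3, 7+1·(-3)=4, 2+2·(-3)=-4, -7+3·(-3)=-16, 7+4·(-3)=-5, -4+5·(-3)=-19, -7+6·(-3)=-25) = 4 (attained by i=1)
p(6) = max(-3+0·6=-3, 7+1·6=13, 2+2·6=14, -7+3·6=11, 7+4·6=31, -4+5·6=26, -7+6·6=29) = 31 (attained by i=4)
Answer: p(-3) = 4; p(6) = 31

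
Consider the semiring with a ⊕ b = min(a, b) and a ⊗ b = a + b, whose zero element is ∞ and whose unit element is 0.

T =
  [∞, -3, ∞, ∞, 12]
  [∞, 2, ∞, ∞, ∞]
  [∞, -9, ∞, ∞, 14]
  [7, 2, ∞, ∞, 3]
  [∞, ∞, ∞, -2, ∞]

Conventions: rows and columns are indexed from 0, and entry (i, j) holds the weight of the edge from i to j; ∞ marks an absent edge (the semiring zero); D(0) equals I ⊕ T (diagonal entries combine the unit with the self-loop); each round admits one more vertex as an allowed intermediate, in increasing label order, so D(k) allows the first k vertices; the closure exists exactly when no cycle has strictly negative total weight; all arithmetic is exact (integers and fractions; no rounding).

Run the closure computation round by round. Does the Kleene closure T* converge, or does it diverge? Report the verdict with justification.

D(0):
  [0, -3, ∞, ∞, 12]
  [∞, 0, ∞, ∞, ∞]
  [∞, -9, 0, ∞, 14]
  [7, 2, ∞, 0, 3]
  [∞, ∞, ∞, -2, 0]
D(1):
  [0, -3, ∞, ∞, 12]
  [∞, 0, ∞, ∞, ∞]
  [∞, -9, 0, ∞, 14]
  [7, 2, ∞, 0, 3]
  [∞, ∞, ∞, -2, 0]
D(2):
  [0, -3, ∞, ∞, 12]
  [∞, 0, ∞, ∞, ∞]
  [∞, -9, 0, ∞, 14]
  [7, 2, ∞, 0, 3]
  [∞, ∞, ∞, -2, 0]
D(3):
  [0, -3, ∞, ∞, 12]
  [∞, 0, ∞, ∞, ∞]
  [∞, -9, 0, ∞, 14]
  [7, 2, ∞, 0, 3]
  [∞, ∞, ∞, -2, 0]
D(4):
  [0, -3, ∞, ∞, 12]
  [∞, 0, ∞, ∞, ∞]
  [∞, -9, 0, ∞, 14]
  [7, 2, ∞, 0, 3]
  [5, 0, ∞, -2, 0]
D(5):
  [0, -3, ∞, 10, 12]
  [∞, 0, ∞, ∞, ∞]
  [19, -9, 0, 12, 14]
  [7, 2, ∞, 0, 3]
  [5, 0, ∞, -2, 0]
Key observation: every diagonal entry stays at the unit through all rounds, so no improving cycle exists.
Answer: CONVERGES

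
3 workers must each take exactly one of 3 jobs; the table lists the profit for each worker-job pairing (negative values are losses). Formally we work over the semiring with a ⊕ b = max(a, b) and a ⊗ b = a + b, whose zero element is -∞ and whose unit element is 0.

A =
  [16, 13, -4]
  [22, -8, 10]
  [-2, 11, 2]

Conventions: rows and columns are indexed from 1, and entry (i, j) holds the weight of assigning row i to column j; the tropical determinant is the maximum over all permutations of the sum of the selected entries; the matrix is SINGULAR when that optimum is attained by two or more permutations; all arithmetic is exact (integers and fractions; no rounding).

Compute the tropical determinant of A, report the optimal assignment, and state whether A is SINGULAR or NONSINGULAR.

σ = (1, 2, 3): 16 + (-8) + 2 = 10
σ = (1, 3, 2): 16 + 10 + 11 = 37
σ = (2, 1, 3): 13 + 22 + 2 = 37
σ = (2, 3, 1): 13 + 10 + (-2) = 21
σ = (3, 1, 2): (-4) + 22 + 11 = 29
σ = (3, 2, 1): (-4) + (-8) + (-2) = -14
Optimal value attained by: σ = (1, 3, 2).
Answer: det⊕(A) = 37; verdict: SINGULAR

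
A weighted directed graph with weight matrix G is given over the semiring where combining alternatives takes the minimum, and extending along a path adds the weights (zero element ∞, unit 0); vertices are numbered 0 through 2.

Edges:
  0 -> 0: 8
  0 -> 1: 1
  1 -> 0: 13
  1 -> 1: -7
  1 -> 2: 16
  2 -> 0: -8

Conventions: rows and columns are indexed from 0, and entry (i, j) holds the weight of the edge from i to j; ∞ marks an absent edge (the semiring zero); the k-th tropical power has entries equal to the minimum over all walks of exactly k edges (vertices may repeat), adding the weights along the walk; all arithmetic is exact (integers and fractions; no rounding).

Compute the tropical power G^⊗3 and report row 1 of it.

G^⊗2:
  [14, -6, 17]
  [6, -14, 9]
  [0, -7, ∞]
G^⊗3:
  [7, -13, 10]
  [-1, -21, 2]
  [6, -14, 9]
Answer: row 1 of G^⊗3 = [-1, -21, 2]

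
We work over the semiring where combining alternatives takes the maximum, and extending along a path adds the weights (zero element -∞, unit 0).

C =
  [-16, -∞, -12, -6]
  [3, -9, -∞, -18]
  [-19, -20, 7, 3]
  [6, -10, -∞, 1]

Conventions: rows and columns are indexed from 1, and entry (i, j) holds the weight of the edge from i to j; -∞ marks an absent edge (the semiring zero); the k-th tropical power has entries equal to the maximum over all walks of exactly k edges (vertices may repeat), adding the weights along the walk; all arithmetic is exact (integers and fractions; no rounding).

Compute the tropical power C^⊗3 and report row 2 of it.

C^⊗2:
  [0, -16, -5, -5]
  [-6, -18, -9, -3]
  [9, -7, 14, 10]
  [7, -9, -6, 2]
C^⊗3:
  [1, -15, 2, -2]
  [3, -13, -2, -2]
  [16, 0, 21, 17]
  [8, -8, 1, 3]
Answer: row 2 of C^⊗3 = [3, -13, -2, -2]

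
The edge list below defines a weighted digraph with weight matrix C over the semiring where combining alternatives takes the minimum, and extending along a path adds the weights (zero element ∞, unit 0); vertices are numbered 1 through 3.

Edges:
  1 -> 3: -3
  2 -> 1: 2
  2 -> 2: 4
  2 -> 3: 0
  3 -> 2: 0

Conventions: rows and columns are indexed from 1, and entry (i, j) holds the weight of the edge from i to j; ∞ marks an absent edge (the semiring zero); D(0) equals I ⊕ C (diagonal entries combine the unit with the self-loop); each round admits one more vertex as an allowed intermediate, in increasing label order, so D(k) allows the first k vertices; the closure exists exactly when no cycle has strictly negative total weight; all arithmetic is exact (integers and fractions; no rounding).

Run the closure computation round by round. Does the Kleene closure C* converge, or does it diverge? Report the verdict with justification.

D(0):
  [0, ∞, -3]
  [2, 0, 0]
  [∞, 0, 0]
D(1):
  [0, ∞, -3]
  [2, 0, -1]
  [∞, 0, 0]
Detection: at round 2, diagonal entry (3, 3) turns strictly negative.
Key observation: the cycle 3->2->1->3 has total weight 0 + 2 + (-3), which is strictly negative.
Answer: DIVERGES — negative cycle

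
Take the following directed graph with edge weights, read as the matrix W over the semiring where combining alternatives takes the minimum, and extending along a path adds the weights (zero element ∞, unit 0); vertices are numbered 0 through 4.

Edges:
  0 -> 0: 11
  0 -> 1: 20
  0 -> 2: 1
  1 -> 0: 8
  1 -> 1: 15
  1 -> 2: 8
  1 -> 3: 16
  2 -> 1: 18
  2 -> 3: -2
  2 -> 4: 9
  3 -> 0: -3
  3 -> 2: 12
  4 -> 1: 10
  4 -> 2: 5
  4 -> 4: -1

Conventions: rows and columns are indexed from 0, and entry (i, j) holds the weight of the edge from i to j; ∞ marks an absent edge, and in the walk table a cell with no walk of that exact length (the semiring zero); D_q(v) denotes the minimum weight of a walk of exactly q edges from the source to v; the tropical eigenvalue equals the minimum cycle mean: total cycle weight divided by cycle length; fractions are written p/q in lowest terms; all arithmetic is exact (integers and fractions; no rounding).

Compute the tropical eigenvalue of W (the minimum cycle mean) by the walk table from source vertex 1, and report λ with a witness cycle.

q=0: [∞, 0, ∞, ∞, ∞]
q=1: [8, 15, 8, 16, ∞]
q=2: [13, 26, 9, 6, 17]
q=3: [3, 27, 14, 7, 16]
q=4: [4, 23, 4, 12, 15]
q=5: [9, 22, 5, 2, 13]
Optimal cycle mean attained by: cycle 0->2->3->0, total 1 + (-2) + (-3), length 3.
Answer: λ = -4/3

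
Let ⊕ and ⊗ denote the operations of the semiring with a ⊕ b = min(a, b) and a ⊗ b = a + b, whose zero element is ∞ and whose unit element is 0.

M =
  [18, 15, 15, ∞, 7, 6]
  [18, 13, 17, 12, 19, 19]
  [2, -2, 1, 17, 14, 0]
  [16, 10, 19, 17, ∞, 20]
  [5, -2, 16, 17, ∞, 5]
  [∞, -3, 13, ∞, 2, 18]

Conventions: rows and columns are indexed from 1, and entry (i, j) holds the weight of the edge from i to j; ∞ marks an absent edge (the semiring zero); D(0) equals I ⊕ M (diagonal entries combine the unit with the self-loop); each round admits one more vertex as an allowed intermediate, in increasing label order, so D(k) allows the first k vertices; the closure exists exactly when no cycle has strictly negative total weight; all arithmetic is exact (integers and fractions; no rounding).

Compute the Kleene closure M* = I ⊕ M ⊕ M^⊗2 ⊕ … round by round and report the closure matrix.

D(0):
  [0, 15, 15, ∞, 7, 6]
  [18, 0, 17, 12, 19, 19]
  [2, -2, 0, 17, 14, 0]
  [16, 10, 19, 0, ∞, 20]
  [5, -2, 16, 17, 0, 5]
  [∞, -3, 13, ∞, 2, 0]
D(1):
  [0, 15, 15, ∞, 7, 6]
  [18, 0, 17, 12, 19, 19]
  [2, -2, 0, 17, 9, 0]
  [16, 10, 19, 0, 23, 20]
  [5, -2, 16, 17, 0, 5]
  [∞, -3, 13, ∞, 2, 0]
D(2):
  [0, 15, 15, 27, 7, 6]
  [18, 0, 17, 12, 19, 19]
  [2, -2, 0, 10, 9, 0]
  [16, 10, 19, 0, 23, 20]
  [5, -2, 15, 10, 0, 5]
  [15, -3, 13, 9, 2, 0]
D(3):
  [0, 13, 15, 25, 7, 6]
  [18, 0, 17, 12, 19, 17]
  [2, -2, 0, 10, 9, 0]
  [16, 10, 19, 0, 23, 19]
  [5, -2, 15, 10, 0, 5]
  [15, -3, 13, 9, 2, 0]
D(4):
  [0, 13, 15, 25, 7, 6]
  [18, 0, 17, 12, 19, 17]
  [2, -2, 0, 10, 9, 0]
  [16, 10, 19, 0, 23, 19]
  [5, -2, 15, 10, 0, 5]
  [15, -3, 13, 9, 2, 0]
D(5):
  [0, 5, 15, 17, 7, 6]
  [18, 0, 17, 12, 19, 17]
  [2, -2, 0, 10, 9, 0]
  [16, 10, 19, 0, 23, 19]
  [5, -2, 15, 10, 0, 5]
  [7, -3, 13, 9, 2, 0]
D(6):
  [0, 3, 15, 15, 7, 6]
  [18, 0, 17, 12, 19, 17]
  [2, -3, 0, 9, 2, 0]
  [16, 10, 19, 0, 21, 19]
  [5, -2, 15, 10, 0, 5]
  [7, -3, 13, 9, 2, 0]
Answer: M* = [[0, 3, 15, 15, 7, 6], [18, 0, 17, 12, 19, 17], [2, -3, 0, 9, 2, 0], [16, 10, 19, 0, 21, 19], [5, -2, 15, 10, 0, 5], [7, -3, 13, 9, 2, 0]]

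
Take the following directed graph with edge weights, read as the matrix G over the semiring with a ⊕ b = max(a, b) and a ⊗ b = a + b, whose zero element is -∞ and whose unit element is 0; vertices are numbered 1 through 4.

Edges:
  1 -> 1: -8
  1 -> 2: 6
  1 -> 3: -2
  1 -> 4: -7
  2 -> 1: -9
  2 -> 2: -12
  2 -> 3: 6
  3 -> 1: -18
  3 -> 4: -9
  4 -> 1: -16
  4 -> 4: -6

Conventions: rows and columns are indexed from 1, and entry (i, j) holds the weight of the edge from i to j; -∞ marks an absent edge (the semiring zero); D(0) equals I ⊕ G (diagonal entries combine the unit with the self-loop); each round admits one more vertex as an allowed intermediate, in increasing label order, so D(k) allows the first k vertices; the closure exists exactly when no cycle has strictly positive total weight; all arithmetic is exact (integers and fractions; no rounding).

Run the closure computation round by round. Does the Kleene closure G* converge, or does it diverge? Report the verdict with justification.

D(0):
  [0, 6, -2, -7]
  [-9, 0, 6, -∞]
  [-18, -∞, 0, -9]
  [-16, -∞, -∞, 0]
D(1):
  [0, 6, -2, -7]
  [-9, 0, 6, -16]
  [-18, -12, 0, -9]
  [-16, -10, -18, 0]
D(2):
  [0, 6, 12, -7]
  [-9, 0, 6, -16]
  [-18, -12, 0, -9]
  [-16, -10, -4, 0]
D(3):
  [0, 6, 12, 3]
  [-9, 0, 6, -3]
  [-18, -12, 0, -9]
  [-16, -10, -4, 0]
D(4):
  [0, 6, 12, 3]
  [-9, 0, 6, -3]
  [-18, -12, 0, -9]
  [-16, -10, -4, 0]
Key observation: every diagonal entry stays at the unit through all rounds, so no improving cycle exists.
Answer: CONVERGES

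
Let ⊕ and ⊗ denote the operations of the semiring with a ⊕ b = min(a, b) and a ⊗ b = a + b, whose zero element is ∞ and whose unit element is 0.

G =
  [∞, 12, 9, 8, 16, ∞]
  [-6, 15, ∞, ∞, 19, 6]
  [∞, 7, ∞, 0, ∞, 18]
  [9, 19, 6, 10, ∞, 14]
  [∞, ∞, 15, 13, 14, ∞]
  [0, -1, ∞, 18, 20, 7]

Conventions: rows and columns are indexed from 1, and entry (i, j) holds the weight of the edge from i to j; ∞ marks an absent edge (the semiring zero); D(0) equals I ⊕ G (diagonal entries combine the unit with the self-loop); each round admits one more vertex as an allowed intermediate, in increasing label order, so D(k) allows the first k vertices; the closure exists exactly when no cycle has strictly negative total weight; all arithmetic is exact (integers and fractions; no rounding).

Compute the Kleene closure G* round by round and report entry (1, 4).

D(0):
  [0, 12, 9, 8, 16, ∞]
  [-6, 0, ∞, ∞, 19, 6]
  [∞, 7, 0, 0, ∞, 18]
  [9, 19, 6, 0, ∞, 14]
  [∞, ∞, 15, 13, 0, ∞]
  [0, -1, ∞, 18, 20, 0]
D(1):
  [0, 12, 9, 8, 16, ∞]
  [-6, 0, 3, 2, 10, 6]
  [∞, 7, 0, 0, ∞, 18]
  [9, 19, 6, 0, 25, 14]
  [∞, ∞, 15, 13, 0, ∞]
  [0, -1, 9, 8, 16, 0]
D(2):
  [0, 12, 9, 8, 16, 18]
  [-6, 0, 3, 2, 10, 6]
  [1, 7, 0, 0, 17, 13]
  [9, 19, 6, 0, 25, 14]
  [∞, ∞, 15, 13, 0, ∞]
  [-7, -1, 2, 1, 9, 0]
D(3):
  [0, 12, 9, 8, 16, 18]
  [-6, 0, 3, 2, 10, 6]
  [1, 7, 0, 0, 17, 13]
  [7, 13, 6, 0, 23, 14]
  [16, 22, 15, 13, 0, 28]
  [-7, -1, 2, 1, 9, 0]
D(4):
  [0, 12, 9, 8, 16, 18]
  [-6, 0, 3, 2, 10, 6]
  [1, 7, 0, 0, 17, 13]
  [7, 13, 6, 0, 23, 14]
  [16, 22, 15, 13, 0, 27]
  [-7, -1, 2, 1, 9, 0]
D(5):
  [0, 12, 9, 8, 16, 18]
  [-6, 0, 3, 2, 10, 6]
  [1, 7, 0, 0, 17, 13]
  [7, 13, 6, 0, 23, 14]
  [16, 22, 15, 13, 0, 27]
  [-7, -1, 2, 1, 9, 0]
D(6):
  [0, 12, 9, 8, 16, 18]
  [-6, 0, 3, 2, 10, 6]
  [1, 7, 0, 0, 17, 13]
  [7, 13, 6, 0, 23, 14]
  [16, 22, 15, 13, 0, 27]
  [-7, -1, 2, 1, 9, 0]
Answer: G*[1][4] = 8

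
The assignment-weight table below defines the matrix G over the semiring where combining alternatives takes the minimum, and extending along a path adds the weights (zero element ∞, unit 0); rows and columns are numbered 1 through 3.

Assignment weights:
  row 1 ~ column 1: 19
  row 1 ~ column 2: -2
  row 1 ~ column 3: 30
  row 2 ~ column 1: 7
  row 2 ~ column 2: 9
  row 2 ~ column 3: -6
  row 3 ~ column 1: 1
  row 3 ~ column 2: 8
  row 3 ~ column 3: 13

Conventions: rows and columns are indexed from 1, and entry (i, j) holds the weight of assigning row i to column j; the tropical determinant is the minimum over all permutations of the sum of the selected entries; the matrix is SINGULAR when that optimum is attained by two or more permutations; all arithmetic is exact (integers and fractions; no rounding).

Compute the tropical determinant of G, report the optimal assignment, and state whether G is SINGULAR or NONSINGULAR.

σ = (1, 2, 3): 19 + 9 + 13 = 41
σ = (1, 3, 2): 19 + (-6) + 8 = 21
σ = (2, 1, 3): (-2) + 7 + 13 = 18
σ = (2, 3, 1): (-2) + (-6) + 1 = -7
σ = (3, 1, 2): 30 + 7 + 8 = 45
σ = (3, 2, 1): 30 + 9 + 1 = 40
Optimal value attained by: σ = (2, 3, 1).
Answer: det⊕(G) = -7; verdict: NONSINGULAR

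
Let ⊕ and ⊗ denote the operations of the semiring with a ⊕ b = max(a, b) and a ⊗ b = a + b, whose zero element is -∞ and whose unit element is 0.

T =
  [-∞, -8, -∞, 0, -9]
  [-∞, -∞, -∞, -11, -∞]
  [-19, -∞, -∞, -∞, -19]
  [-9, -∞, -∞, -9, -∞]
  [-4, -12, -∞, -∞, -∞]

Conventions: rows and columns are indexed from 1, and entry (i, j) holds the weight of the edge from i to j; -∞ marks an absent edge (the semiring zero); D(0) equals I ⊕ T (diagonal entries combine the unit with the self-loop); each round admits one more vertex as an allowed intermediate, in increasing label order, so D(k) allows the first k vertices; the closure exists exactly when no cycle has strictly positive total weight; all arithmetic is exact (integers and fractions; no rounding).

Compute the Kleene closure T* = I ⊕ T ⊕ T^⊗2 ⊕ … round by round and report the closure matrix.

D(0):
  [0, -8, -∞, 0, -9]
  [-∞, 0, -∞, -11, -∞]
  [-19, -∞, 0, -∞, -19]
  [-9, -∞, -∞, 0, -∞]
  [-4, -12, -∞, -∞, 0]
D(1):
  [0, -8, -∞, 0, -9]
  [-∞, 0, -∞, -11, -∞]
  [-19, -27, 0, -19, -19]
  [-9, -17, -∞, 0, -18]
  [-4, -12, -∞, -4, 0]
D(2):
  [0, -8, -∞, 0, -9]
  [-∞, 0, -∞, -11, -∞]
  [-19, -27, 0, -19, -19]
  [-9, -17, -∞, 0, -18]
  [-4, -12, -∞, -4, 0]
D(3):
  [0, -8, -∞, 0, -9]
  [-∞, 0, -∞, -11, -∞]
  [-19, -27, 0, -19, -19]
  [-9, -17, -∞, 0, -18]
  [-4, -12, -∞, -4, 0]
D(4):
  [0, -8, -∞, 0, -9]
  [-20, 0, -∞, -11, -29]
  [-19, -27, 0, -19, -19]
  [-9, -17, -∞, 0, -18]
  [-4, -12, -∞, -4, 0]
D(5):
  [0, -8, -∞, 0, -9]
  [-20, 0, -∞, -11, -29]
  [-19, -27, 0, -19, -19]
  [-9, -17, -∞, 0, -18]
  [-4, -12, -∞, -4, 0]
Answer: T* = [[0, -8, -∞, 0, -9], [-20, 0, -∞, -11, -29], [-19, -27, 0, -19, -19], [-9, -17, -∞, 0, -18], [-4, -12, -∞, -4, 0]]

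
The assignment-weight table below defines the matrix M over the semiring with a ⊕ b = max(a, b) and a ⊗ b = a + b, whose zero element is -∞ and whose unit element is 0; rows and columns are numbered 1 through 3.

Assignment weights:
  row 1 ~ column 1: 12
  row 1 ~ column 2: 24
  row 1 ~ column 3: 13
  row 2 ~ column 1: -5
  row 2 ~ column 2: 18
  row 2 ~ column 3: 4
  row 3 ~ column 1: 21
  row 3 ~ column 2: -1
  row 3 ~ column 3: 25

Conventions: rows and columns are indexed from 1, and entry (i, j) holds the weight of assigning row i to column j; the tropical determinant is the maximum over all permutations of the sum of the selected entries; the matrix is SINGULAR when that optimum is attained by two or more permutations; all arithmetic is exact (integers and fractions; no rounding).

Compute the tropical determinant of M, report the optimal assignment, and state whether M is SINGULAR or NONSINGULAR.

σ = (1, 2, 3): 12 + 18 + 25 = 55
σ = (1, 3, 2): 12 + 4 + (-1) = 15
σ = (2, 1, 3): 24 + (-5) + 25 = 44
σ = (2, 3, 1): 24 + 4 + 21 = 49
σ = (3, 1, 2): 13 + (-5) + (-1) = 7
σ = (3, 2, 1): 13 + 18 + 21 = 52
Optimal value attained by: σ = (1, 2, 3).
Answer: det⊕(M) = 55; verdict: NONSINGULAR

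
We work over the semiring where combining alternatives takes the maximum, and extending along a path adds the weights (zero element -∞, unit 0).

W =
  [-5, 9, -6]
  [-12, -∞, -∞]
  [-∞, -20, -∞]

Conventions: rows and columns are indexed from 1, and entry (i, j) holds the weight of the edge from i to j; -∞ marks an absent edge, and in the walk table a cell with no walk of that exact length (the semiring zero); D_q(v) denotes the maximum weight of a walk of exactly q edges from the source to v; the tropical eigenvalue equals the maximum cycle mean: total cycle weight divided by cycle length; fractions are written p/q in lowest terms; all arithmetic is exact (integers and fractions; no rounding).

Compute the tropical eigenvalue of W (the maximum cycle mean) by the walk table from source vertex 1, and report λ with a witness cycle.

q=0: [0, -∞, -∞]
q=1: [-5, 9, -6]
q=2: [-3, 4, -11]
q=3: [-8, 6, -9]
Optimal cycle mean attained by: cycle 1->2->1, total 9 + (-12), length 2.
Answer: λ = -3/2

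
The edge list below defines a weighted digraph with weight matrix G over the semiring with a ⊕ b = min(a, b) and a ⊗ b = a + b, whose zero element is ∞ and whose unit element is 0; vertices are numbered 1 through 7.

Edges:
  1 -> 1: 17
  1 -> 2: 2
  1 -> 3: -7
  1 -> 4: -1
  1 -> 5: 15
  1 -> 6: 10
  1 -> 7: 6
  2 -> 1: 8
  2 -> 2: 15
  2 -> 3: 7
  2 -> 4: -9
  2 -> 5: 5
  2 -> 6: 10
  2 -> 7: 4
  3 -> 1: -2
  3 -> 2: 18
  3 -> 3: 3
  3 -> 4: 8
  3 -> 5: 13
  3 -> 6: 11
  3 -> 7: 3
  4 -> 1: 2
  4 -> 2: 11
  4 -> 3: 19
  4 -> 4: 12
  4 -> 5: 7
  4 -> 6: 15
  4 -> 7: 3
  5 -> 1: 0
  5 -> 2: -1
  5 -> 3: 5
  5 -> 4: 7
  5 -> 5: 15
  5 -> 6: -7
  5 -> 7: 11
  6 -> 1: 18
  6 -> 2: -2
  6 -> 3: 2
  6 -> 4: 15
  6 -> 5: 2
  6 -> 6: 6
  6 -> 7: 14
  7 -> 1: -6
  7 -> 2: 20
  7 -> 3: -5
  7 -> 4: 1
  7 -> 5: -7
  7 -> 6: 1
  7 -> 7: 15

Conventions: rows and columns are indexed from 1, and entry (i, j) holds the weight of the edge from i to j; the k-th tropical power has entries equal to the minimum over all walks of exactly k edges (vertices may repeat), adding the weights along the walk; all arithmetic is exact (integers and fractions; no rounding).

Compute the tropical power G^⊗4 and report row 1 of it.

G^⊗2:
  [-9, 8, -4, -7, -1, 4, -4]
  [-7, 2, -1, 3, -3, -2, -6]
  [-3, 0, -9, -3, -4, 4, 4]
  [-3, 4, -5, 1, -4, 0, 8]
  [3, -9, -7, -10, -5, -1, 3]
  [0, 1, 5, -11, 3, -5, 2]
  [-7, -8, -13, -7, 3, -14, -2]
G^⊗3:
  [-10, -7, -16, -10, -11, -8, -4]
  [-12, -5, -14, -8, -13, -10, -1]
  [-11, -5, -10, -9, -3, -11, -6]
  [-7, -5, -10, -5, 1, -11, -2]
  [-9, -6, -4, -18, -4, -12, -7]
  [-9, -7, -7, -8, -5, -4, -8]
  [-15, -16, -14, -17, -12, -8, -10]
G^⊗4:
  [-18, -12, -17, -16, -11, -18, -13]
  [-16, -14, -19, -14, -8, -20, -11]
  [-12, -13, -18, -14, -13, -10, -7]
  [-12, -13, -14, -14, -9, -6, -7]
  [-16, -14, -16, -15, -14, -11, -15]
  [-14, -7, -16, -16, -15, -12, -5]
  [-16, -13, -22, -25, -17, -19, -14]
Answer: row 1 of G^⊗4 = [-18, -12, -17, -16, -11, -18, -13]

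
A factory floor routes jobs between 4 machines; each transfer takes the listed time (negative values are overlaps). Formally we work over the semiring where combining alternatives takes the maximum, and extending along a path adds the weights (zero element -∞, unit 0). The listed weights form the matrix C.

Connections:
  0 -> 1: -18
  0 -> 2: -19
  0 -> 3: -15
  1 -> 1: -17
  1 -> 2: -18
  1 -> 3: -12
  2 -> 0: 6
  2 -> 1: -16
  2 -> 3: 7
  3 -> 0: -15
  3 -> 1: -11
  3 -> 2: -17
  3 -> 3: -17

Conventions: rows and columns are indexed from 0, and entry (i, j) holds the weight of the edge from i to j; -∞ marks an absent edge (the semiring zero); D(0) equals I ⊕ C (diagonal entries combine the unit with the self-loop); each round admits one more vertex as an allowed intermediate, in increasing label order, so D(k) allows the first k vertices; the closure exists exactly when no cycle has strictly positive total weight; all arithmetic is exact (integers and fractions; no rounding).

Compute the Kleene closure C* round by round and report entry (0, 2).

D(0):
  [0, -18, -19, -15]
  [-∞, 0, -18, -12]
  [6, -16, 0, 7]
  [-15, -11, -17, 0]
D(1):
  [0, -18, -19, -15]
  [-∞, 0, -18, -12]
  [6, -12, 0, 7]
  [-15, -11, -17, 0]
D(2):
  [0, -18, -19, -15]
  [-∞, 0, -18, -12]
  [6, -12, 0, 7]
  [-15, -11, -17, 0]
D(3):
  [0, -18, -19, -12]
  [-12, 0, -18, -11]
  [6, -12, 0, 7]
  [-11, -11, -17, 0]
D(4):
  [0, -18, -19, -12]
  [-12, 0, -18, -11]
  [6, -4, 0, 7]
  [-11, -11, -17, 0]
Answer: C*[0][2] = -19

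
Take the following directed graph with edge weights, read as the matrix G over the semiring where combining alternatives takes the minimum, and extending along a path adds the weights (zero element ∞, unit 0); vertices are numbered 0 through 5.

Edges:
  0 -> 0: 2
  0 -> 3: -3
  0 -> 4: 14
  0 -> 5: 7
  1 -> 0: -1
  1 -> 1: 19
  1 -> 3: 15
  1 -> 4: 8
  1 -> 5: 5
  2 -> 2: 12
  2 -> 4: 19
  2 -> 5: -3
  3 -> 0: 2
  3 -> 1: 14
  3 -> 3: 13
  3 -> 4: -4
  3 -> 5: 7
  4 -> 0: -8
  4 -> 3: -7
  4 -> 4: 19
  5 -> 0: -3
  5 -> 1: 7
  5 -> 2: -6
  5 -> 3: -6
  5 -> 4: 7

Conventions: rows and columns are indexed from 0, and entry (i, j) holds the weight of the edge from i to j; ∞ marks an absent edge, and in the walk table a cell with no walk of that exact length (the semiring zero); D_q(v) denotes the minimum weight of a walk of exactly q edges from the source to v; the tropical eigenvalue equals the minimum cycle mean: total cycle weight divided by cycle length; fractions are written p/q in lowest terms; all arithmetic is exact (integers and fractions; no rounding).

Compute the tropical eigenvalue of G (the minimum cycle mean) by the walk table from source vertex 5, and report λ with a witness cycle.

q=0: [∞, ∞, ∞, ∞, ∞, 0]
q=1: [-3, 7, -6, -6, 7, ∞]
q=2: [-4, 8, 6, -6, -10, -9]
q=3: [-18, -2, -15, -17, -10, 1]
q=4: [-18, -3, -5, -21, -21, -18]
q=5: [-29, -11, -24, -28, -25, -14]
q=6: [-33, -14, -20, -32, -32, -27]
Optimal cycle mean attained by: cycle 3->4->3, total (-4) + (-7), length 2.
Answer: λ = -11/2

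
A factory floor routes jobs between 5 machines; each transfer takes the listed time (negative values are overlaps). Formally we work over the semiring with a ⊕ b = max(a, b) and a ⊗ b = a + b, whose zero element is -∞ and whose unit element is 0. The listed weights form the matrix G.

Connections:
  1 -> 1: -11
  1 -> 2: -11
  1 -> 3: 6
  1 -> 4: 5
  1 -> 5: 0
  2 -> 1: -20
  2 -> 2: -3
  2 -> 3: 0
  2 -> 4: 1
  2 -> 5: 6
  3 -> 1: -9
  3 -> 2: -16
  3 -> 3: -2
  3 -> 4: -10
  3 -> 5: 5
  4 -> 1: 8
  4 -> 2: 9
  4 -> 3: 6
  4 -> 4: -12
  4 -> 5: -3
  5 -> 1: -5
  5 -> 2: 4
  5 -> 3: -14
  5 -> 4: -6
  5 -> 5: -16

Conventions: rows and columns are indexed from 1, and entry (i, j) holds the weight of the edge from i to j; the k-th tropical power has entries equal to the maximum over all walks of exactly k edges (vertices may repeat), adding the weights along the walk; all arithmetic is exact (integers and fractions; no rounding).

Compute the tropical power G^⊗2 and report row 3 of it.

G^⊗2:
  [13, 14, 11, -4, 11]
  [9, 10, 7, 0, 5]
  [0, 9, -3, -1, 3]
  [-3, 6, 14, 13, 15]
  [2, 3, 4, 5, 10]
Answer: row 3 of G^⊗2 = [0, 9, -3, -1, 3]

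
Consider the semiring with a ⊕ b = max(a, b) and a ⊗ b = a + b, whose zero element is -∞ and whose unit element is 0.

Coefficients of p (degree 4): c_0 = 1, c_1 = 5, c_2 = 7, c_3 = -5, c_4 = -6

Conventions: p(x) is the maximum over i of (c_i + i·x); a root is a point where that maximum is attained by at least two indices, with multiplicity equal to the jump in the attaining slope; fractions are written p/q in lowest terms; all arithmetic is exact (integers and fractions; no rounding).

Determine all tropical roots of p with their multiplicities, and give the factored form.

hull edge (i=0, c=1) to (i=1, c=5): slope 4, span 1
hull edge (i=1, c=5) to (i=2, c=7): slope 2, span 1
hull edge (i=2, c=7) to (i=4, c=-6): slope -13/2, span 2
Factored form: p(x) = -6 ⊗ (x ⊕ (-4)) ⊗ (x ⊕ (-2)) ⊗ (x ⊕ 13/2) ⊗ (x ⊕ 13/2)
Answer: roots = -4 (mult 1), -2 (mult 1), 13/2 (mult 2)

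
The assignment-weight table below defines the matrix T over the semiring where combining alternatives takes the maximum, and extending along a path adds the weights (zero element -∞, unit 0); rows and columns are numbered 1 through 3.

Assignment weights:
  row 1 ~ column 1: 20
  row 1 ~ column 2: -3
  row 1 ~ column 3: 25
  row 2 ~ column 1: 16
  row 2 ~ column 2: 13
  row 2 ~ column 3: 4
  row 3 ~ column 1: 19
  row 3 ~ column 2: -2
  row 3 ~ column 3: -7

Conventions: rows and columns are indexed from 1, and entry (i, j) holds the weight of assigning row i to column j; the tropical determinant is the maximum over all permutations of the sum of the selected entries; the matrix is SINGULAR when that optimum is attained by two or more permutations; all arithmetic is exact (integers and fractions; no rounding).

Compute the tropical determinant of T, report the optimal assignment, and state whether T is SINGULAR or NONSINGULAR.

σ = (1, 2, 3): 20 + 13 + (-7) = 26
σ = (1, 3, 2): 20 + 4 + (-2) = 22
σ = (2, 1, 3): (-3) + 16 + (-7) = 6
σ = (2, 3, 1): (-3) + 4 + 19 = 20
σ = (3, 1, 2): 25 + 16 + (-2) = 39
σ = (3, 2, 1): 25 + 13 + 19 = 57
Optimal value attained by: σ = (3, 2, 1).
Answer: det⊕(T) = 57; verdict: NONSINGULAR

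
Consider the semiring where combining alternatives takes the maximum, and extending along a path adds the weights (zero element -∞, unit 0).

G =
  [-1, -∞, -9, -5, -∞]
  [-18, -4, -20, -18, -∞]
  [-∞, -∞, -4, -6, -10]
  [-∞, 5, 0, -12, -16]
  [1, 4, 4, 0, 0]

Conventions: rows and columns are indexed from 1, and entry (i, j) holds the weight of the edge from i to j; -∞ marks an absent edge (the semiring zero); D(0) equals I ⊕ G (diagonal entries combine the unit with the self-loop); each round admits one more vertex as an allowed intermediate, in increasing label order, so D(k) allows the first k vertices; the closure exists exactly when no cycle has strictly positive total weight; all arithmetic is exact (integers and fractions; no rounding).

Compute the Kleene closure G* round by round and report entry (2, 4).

D(0):
  [0, -∞, -9, -5, -∞]
  [-18, 0, -20, -18, -∞]
  [-∞, -∞, 0, -6, -10]
  [-∞, 5, 0, 0, -16]
  [1, 4, 4, 0, 0]
D(1):
  [0, -∞, -9, -5, -∞]
  [-18, 0, -20, -18, -∞]
  [-∞, -∞, 0, -6, -10]
  [-∞, 5, 0, 0, -16]
  [1, 4, 4, 0, 0]
D(2):
  [0, -∞, -9, -5, -∞]
  [-18, 0, -20, -18, -∞]
  [-∞, -∞, 0, -6, -10]
  [-13, 5, 0, 0, -16]
  [1, 4, 4, 0, 0]
D(3):
  [0, -∞, -9, -5, -19]
  [-18, 0, -20, -18, -30]
  [-∞, -∞, 0, -6, -10]
  [-13, 5, 0, 0, -10]
  [1, 4, 4, 0, 0]
D(4):
  [0, 0, -5, -5, -15]
  [-18, 0, -18, -18, -28]
  [-19, -1, 0, -6, -10]
  [-13, 5, 0, 0, -10]
  [1, 5, 4, 0, 0]
D(5):
  [0, 0, -5, -5, -15]
  [-18, 0, -18, -18, -28]
  [-9, -1, 0, -6, -10]
  [-9, 5, 0, 0, -10]
  [1, 5, 4, 0, 0]
Answer: G*[2][4] = -18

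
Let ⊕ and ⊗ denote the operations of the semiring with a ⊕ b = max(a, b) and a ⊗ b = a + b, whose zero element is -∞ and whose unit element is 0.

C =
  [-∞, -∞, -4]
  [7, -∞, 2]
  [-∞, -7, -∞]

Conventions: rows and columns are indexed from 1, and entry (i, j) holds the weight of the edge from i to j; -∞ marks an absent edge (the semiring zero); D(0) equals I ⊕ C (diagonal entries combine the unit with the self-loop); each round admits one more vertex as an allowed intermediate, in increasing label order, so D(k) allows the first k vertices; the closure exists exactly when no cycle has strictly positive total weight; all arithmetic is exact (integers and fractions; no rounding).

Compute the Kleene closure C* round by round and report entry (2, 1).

D(0):
  [0, -∞, -4]
  [7, 0, 2]
  [-∞, -7, 0]
D(1):
  [0, -∞, -4]
  [7, 0, 3]
  [-∞, -7, 0]
D(2):
  [0, -∞, -4]
  [7, 0, 3]
  [0, -7, 0]
D(3):
  [0, -11, -4]
  [7, 0, 3]
  [0, -7, 0]
Answer: C*[2][1] = 7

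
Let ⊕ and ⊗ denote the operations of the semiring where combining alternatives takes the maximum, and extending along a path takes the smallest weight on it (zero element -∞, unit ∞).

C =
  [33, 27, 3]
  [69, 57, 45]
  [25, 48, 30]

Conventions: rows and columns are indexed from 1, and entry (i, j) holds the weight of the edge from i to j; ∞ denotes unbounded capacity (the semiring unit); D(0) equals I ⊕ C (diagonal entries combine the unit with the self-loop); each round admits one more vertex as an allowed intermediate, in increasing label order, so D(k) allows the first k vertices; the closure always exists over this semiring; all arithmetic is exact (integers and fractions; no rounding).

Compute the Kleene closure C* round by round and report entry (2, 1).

D(0):
  [∞, 27, 3]
  [69, ∞, 45]
  [25, 48, ∞]
D(1):
  [∞, 27, 3]
  [69, ∞, 45]
  [25, 48, ∞]
D(2):
  [∞, 27, 27]
  [69, ∞, 45]
  [48, 48, ∞]
D(3):
  [∞, 27, 27]
  [69, ∞, 45]
  [48, 48, ∞]
Answer: C*[2][1] = 69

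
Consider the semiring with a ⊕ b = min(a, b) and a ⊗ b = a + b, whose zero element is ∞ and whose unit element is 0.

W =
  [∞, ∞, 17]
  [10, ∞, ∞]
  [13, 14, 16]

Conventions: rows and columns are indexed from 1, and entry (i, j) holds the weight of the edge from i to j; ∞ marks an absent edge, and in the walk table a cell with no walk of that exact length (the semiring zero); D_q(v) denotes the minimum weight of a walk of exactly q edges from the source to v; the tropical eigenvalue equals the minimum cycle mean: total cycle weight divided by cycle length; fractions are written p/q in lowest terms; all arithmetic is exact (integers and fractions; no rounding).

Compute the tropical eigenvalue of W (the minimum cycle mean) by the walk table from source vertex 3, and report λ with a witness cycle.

q=0: [∞, ∞, 0]
q=1: [13, 14, 16]
q=2: [24, 30, 30]
q=3: [40, 44, 41]
Optimal cycle mean attained by: cycle 1->3->2->1, total 17 + 14 + 10, length 3.
Answer: λ = 41/3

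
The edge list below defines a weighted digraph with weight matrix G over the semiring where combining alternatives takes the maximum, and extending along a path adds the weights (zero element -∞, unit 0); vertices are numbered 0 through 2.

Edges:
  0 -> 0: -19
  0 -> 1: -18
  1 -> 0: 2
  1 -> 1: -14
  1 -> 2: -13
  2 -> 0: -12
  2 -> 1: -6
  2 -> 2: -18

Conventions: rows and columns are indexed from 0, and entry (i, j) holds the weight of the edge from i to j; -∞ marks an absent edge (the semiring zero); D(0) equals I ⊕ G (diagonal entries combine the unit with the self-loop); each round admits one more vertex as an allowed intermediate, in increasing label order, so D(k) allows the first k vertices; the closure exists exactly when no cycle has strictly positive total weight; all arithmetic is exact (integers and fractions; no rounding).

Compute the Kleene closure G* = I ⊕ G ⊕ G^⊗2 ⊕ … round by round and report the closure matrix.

D(0):
  [0, -18, -∞]
  [2, 0, -13]
  [-12, -6, 0]
D(1):
  [0, -18, -∞]
  [2, 0, -13]
  [-12, -6, 0]
D(2):
  [0, -18, -31]
  [2, 0, -13]
  [-4, -6, 0]
D(3):
  [0, -18, -31]
  [2, 0, -13]
  [-4, -6, 0]
Answer: G* = [[0, -18, -31], [2, 0, -13], [-4, -6, 0]]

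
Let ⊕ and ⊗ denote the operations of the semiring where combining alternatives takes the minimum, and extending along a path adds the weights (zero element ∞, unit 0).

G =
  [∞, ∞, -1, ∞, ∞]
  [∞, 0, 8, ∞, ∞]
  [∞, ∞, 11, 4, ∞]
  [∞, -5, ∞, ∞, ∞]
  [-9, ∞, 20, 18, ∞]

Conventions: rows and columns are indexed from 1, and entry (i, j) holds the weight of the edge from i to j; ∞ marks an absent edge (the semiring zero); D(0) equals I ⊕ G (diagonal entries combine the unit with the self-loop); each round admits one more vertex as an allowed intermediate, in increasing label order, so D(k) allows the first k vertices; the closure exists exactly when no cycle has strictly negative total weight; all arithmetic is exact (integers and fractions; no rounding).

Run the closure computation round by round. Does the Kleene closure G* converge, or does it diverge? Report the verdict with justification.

D(0):
  [0, ∞, -1, ∞, ∞]
  [∞, 0, 8, ∞, ∞]
  [∞, ∞, 0, 4, ∞]
  [∞, -5, ∞, 0, ∞]
  [-9, ∞, 20, 18, 0]
D(1):
  [0, ∞, -1, ∞, ∞]
  [∞, 0, 8, ∞, ∞]
  [∞, ∞, 0, 4, ∞]
  [∞, -5, ∞, 0, ∞]
  [-9, ∞, -10, 18, 0]
D(2):
  [0, ∞, -1, ∞, ∞]
  [∞, 0, 8, ∞, ∞]
  [∞, ∞, 0, 4, ∞]
  [∞, -5, 3, 0, ∞]
  [-9, ∞, -10, 18, 0]
D(3):
  [0, ∞, -1, 3, ∞]
  [∞, 0, 8, 12, ∞]
  [∞, ∞, 0, 4, ∞]
  [∞, -5, 3, 0, ∞]
  [-9, ∞, -10, -6, 0]
D(4):
  [0, -2, -1, 3, ∞]
  [∞, 0, 8, 12, ∞]
  [∞, -1, 0, 4, ∞]
  [∞, -5, 3, 0, ∞]
  [-9, -11, -10, -6, 0]
D(5):
  [0, -2, -1, 3, ∞]
  [∞, 0, 8, 12, ∞]
  [∞, -1, 0, 4, ∞]
  [∞, -5, 3, 0, ∞]
  [-9, -11, -10, -6, 0]
Key observation: every diagonal entry stays at the unit through all rounds, so no improving cycle exists.
Answer: CONVERGES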